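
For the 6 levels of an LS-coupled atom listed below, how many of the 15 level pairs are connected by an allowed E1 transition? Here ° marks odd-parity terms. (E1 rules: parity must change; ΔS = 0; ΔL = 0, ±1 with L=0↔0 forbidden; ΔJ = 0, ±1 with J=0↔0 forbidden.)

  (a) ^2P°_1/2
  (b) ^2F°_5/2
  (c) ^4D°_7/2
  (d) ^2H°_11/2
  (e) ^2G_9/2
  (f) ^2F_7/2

2

(a)–(b): forbidden (parity, ΔL, ΔJ).
(a)–(c): forbidden (parity, ΔS, ΔJ).
(a)–(d): forbidden (parity, ΔL, ΔJ).
(a)–(e): forbidden (ΔL, ΔJ).
(a)–(f): forbidden (ΔL, ΔJ).
(b)–(c): forbidden (parity, ΔS).
(b)–(d): forbidden (parity, ΔL, ΔJ).
(b)–(e): forbidden (ΔJ).
(b)–(f): allowed.
(c)–(d): forbidden (parity, ΔS, ΔL, ΔJ).
(c)–(e): forbidden (ΔS, ΔL).
(c)–(f): forbidden (ΔS).
(d)–(e): allowed.
(d)–(f): forbidden (ΔL, ΔJ).
(e)–(f): forbidden (parity).
Allowed pairs: 2 of 15.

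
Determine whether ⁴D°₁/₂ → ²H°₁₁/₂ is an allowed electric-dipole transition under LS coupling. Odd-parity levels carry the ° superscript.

forbidden

Initial level: S=3/2, L=2, J=1/2, parity odd. Final level: S=1/2, L=5, J=11/2, parity odd.
ΔS = 0: S: 3/2 → 1/2 — violated.
ΔJ = 0, ±1 (not J=0↔0): J: 1/2 → 11/2, ΔJ = +5 — violated.
ΔL = 0, ±1 (not L=0↔0): L: 2 → 5, ΔL = +3 — violated.
Parity must change: odd → odd — violated.
Rule(s) violated: parity, ΔS, ΔL, ΔJ.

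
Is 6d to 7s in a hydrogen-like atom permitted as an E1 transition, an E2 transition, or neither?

Δl = 0 − 2 = -2; l_i + l_f = 2.
E1 (Δl = ±1): not satisfied.
E2 (Δl = 0,±2, l_i+l_f ≥ 2): satisfied.

E2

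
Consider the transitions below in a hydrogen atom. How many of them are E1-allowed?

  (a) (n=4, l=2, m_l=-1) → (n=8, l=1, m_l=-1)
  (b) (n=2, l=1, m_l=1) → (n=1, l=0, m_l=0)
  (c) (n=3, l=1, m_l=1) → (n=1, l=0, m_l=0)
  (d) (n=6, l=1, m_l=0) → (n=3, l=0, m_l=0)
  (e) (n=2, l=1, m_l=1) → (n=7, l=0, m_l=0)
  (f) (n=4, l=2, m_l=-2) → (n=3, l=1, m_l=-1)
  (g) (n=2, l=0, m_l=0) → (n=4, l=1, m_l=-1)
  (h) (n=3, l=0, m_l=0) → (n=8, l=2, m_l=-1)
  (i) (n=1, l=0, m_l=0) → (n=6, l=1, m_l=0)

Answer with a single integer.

8

(a) allowed
(b) allowed
(c) allowed
(d) allowed
(e) allowed
(f) allowed
(g) allowed
(h) forbidden — Δl = +2 (E1 requires Δl = ±1)
(i) allowed
Total allowed: 8 of 9.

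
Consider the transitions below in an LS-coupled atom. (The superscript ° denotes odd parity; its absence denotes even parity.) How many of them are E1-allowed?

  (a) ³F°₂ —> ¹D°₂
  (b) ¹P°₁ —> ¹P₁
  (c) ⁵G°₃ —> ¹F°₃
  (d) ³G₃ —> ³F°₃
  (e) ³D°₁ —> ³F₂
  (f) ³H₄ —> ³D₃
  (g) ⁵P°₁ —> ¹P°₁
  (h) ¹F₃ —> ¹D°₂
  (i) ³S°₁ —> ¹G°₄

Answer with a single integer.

(a) forbidden (parity, ΔS fail)
(b) allowed
(c) forbidden (parity, ΔS fail)
(d) allowed
(e) allowed
(f) forbidden (parity, ΔL fail)
(g) forbidden (parity, ΔS fail)
(h) allowed
(i) forbidden (parity, ΔS, ΔL, ΔJ fail)
Total allowed: 4 of 9.

4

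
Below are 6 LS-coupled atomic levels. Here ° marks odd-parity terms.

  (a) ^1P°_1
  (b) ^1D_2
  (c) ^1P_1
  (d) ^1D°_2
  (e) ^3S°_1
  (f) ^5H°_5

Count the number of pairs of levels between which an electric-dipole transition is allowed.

(a)–(b): allowed.
(a)–(c): allowed.
(a)–(d): forbidden (parity).
(a)–(e): forbidden (parity, ΔS).
(a)–(f): forbidden (parity, ΔS, ΔL, ΔJ).
(b)–(c): forbidden (parity).
(b)–(d): allowed.
(b)–(e): forbidden (ΔS, ΔL).
(b)–(f): forbidden (ΔS, ΔL, ΔJ).
(c)–(d): allowed.
(c)–(e): forbidden (ΔS).
(c)–(f): forbidden (ΔS, ΔL, ΔJ).
(d)–(e): forbidden (parity, ΔS, ΔL).
(d)–(f): forbidden (parity, ΔS, ΔL, ΔJ).
(e)–(f): forbidden (parity, ΔS, ΔL, ΔJ).
Allowed pairs: 4 of 15.

4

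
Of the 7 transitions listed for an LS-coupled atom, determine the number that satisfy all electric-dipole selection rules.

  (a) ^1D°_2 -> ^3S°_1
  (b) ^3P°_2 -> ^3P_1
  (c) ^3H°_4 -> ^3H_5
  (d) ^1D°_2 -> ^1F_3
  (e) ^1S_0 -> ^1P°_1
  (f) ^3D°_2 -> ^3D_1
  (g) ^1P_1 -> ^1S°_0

6

(a) forbidden (parity, ΔS, ΔL fail)
(b) allowed
(c) allowed
(d) allowed
(e) allowed
(f) allowed
(g) allowed
Total allowed: 6 of 7.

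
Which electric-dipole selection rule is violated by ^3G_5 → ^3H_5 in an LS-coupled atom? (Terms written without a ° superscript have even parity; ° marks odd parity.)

parity

Reading off the term symbols: S 1→1, L 4→5, J 5→5, parity even→even.
Parity must change: even → even — fails.
ΔS = 0: S: 1 → 1 — passes.
ΔL = 0, ±1 (not L=0↔0): L: 4 → 5, ΔL = +1 — passes.
ΔJ = 0, ±1 (not J=0↔0): J: 5 → 5, ΔJ = +0 — passes.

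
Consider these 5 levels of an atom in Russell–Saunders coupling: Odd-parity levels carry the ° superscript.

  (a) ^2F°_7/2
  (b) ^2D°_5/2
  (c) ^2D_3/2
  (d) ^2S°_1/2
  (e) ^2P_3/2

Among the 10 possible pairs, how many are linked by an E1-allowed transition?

3

(a)–(b): forbidden (parity).
(a)–(c): forbidden (ΔJ).
(a)–(d): forbidden (parity, ΔL, ΔJ).
(a)–(e): forbidden (ΔL, ΔJ).
(b)–(c): allowed.
(b)–(d): forbidden (parity, ΔL, ΔJ).
(b)–(e): allowed.
(c)–(d): forbidden (ΔL).
(c)–(e): forbidden (parity).
(d)–(e): allowed.
Allowed pairs: 3 of 10.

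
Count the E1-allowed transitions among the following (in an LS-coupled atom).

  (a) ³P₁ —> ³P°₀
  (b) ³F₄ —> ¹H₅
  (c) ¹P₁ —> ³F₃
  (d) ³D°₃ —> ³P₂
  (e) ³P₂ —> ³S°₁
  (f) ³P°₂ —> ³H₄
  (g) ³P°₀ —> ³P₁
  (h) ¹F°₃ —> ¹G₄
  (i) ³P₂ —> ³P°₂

(a) allowed
(b) forbidden (parity, ΔS, ΔL fail)
(c) forbidden (parity, ΔS, ΔL, ΔJ fail)
(d) allowed
(e) allowed
(f) forbidden (ΔL, ΔJ fail)
(g) allowed
(h) allowed
(i) allowed
Total allowed: 6 of 9.

6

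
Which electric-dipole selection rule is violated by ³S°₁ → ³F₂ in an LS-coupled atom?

Parity must change: odd → even — satisfied.
ΔJ = 0, ±1 (not J=0↔0): J: 1 → 2, ΔJ = +1 — satisfied.
ΔL = 0, ±1 (not L=0↔0): L: 0 → 3, ΔL = +3 — violated.
ΔS = 0: S: 1 → 1 — satisfied.

the ΔL = 0, ±1 rule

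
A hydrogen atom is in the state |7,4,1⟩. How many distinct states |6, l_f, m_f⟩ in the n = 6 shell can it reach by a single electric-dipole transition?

6

E1 requires Δl = ±1, so l_f ∈ {3, 5}; with 0 ≤ l_f ≤ n_f−1 = 5, the allowed l_f values are {3, 5}.
For l_f = 3: m_f ∈ {m_i−1, m_i, m_i+1} ∩ [−3, 3] = {0, 1, 2} → 3 states.
For l_f = 5: m_f ∈ {m_i−1, m_i, m_i+1} ∩ [−5, 5] = {0, 1, 2} → 3 states.
Total: 6.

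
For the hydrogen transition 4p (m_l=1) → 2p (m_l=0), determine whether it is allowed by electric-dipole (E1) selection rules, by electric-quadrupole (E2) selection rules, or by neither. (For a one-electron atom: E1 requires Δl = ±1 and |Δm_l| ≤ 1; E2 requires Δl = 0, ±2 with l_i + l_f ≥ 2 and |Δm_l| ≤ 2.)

E2

Δl = 1 − 1 = +0; l_i + l_f = 2.
Δm_l = -1.
E1 (Δl = ±1, |Δm_l| ≤ 1): not satisfied.
E2 (Δl = 0,±2, l_i+l_f ≥ 2, |Δm_l| ≤ 2): satisfied.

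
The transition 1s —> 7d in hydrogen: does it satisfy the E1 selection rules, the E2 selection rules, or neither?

E2

Δl = 2 − 0 = +2; l_i + l_f = 2.
E1 (Δl = ±1): not satisfied.
E2 (Δl = 0,±2, l_i+l_f ≥ 2): satisfied.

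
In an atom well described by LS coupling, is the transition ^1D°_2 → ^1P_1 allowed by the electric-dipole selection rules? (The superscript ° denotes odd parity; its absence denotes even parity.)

Reading off the term symbols: S 0→0, L 2→1, J 2→1, parity odd→even.
ΔL = 0, ±1 (not L=0↔0): L: 2 → 1, ΔL = -1 — ✓.
ΔS = 0: S: 0 → 0 — ✓.
Parity must change: odd → even — ✓.
ΔJ = 0, ±1 (not J=0↔0): J: 2 → 1, ΔJ = -1 — ✓.
All four E1 rules are satisfied.

allowed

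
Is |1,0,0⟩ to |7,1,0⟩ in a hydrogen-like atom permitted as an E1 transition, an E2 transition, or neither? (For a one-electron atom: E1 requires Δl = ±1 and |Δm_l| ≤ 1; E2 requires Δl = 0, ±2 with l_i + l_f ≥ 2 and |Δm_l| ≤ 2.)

Δl = 1 − 0 = +1; l_i + l_f = 1.
Δm_l = +0.
E1 (Δl = ±1, |Δm_l| ≤ 1): satisfied.
E2 (Δl = 0,±2, l_i+l_f ≥ 2, |Δm_l| ≤ 2): not satisfied.

E1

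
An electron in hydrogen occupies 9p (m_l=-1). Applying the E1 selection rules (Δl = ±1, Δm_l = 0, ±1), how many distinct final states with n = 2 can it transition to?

1

E1 requires Δl = ±1, so l_f ∈ {0, 2}; with 0 ≤ l_f ≤ n_f−1 = 1, the allowed l_f values are {0}.
For l_f = 0: m_f ∈ {m_i−1, m_i, m_i+1} ∩ [−0, 0] = {0} → 1 state.
Total: 1.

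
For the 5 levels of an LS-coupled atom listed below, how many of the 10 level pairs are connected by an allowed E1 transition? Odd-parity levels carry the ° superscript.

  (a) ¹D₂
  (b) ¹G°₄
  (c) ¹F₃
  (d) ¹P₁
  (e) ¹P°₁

3

(a)–(b): forbidden (ΔL, ΔJ).
(a)–(c): forbidden (parity).
(a)–(d): forbidden (parity).
(a)–(e): allowed.
(b)–(c): allowed.
(b)–(d): forbidden (ΔL, ΔJ).
(b)–(e): forbidden (parity, ΔL, ΔJ).
(c)–(d): forbidden (parity, ΔL, ΔJ).
(c)–(e): forbidden (ΔL, ΔJ).
(d)–(e): allowed.
Allowed pairs: 3 of 10.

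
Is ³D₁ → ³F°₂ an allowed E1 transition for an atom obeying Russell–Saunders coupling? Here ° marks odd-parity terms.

allowed

Parity must change: even → odd — ✓.
ΔS = 0: S: 1 → 1 — ✓.
ΔL = 0, ±1 (not L=0↔0): L: 2 → 3, ΔL = +1 — ✓.
ΔJ = 0, ±1 (not J=0↔0): J: 1 → 2, ΔJ = +1 — ✓.
All four E1 rules are satisfied.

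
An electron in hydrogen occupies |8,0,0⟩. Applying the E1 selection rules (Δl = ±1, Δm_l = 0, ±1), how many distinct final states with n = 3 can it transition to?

3

E1 requires Δl = ±1, so l_f ∈ {-1, 1}; with 0 ≤ l_f ≤ n_f−1 = 2, the allowed l_f values are {1}.
For l_f = 1: m_f ∈ {m_i−1, m_i, m_i+1} ∩ [−1, 1] = {-1, 0, 1} → 3 states.
Total: 3.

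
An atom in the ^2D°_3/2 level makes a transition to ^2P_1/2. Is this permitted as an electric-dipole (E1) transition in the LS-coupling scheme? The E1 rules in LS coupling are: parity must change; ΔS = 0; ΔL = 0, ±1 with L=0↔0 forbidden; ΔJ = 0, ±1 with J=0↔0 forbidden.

Initial level: S=1/2, L=2, J=3/2, parity odd. Final level: S=1/2, L=1, J=1/2, parity even.
Parity must change: odd → even — ✓.
ΔS = 0: S: 1/2 → 1/2 — ✓.
ΔL = 0, ±1 (not L=0↔0): L: 2 → 1, ΔL = -1 — ✓.
ΔJ = 0, ±1 (not J=0↔0): J: 3/2 → 1/2, ΔJ = -1 — ✓.
All four E1 rules are satisfied.

allowed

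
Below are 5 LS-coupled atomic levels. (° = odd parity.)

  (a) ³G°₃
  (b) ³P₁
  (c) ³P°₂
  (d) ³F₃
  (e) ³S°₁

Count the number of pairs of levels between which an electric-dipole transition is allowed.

(a)–(b): forbidden (ΔL, ΔJ).
(a)–(c): forbidden (parity, ΔL).
(a)–(d): allowed.
(a)–(e): forbidden (parity, ΔL, ΔJ).
(b)–(c): allowed.
(b)–(d): forbidden (parity, ΔL, ΔJ).
(b)–(e): allowed.
(c)–(d): forbidden (ΔL).
(c)–(e): forbidden (parity).
(d)–(e): forbidden (ΔL, ΔJ).
Allowed pairs: 3 of 10.

3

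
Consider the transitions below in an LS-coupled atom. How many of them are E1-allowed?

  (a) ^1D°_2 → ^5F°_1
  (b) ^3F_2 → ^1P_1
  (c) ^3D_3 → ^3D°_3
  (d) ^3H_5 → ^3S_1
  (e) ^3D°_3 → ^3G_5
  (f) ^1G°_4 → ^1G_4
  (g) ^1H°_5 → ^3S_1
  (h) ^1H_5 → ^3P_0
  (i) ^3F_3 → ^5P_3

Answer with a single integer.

(a) forbidden (parity, ΔS fail)
(b) forbidden (parity, ΔS, ΔL fail)
(c) allowed
(d) forbidden (parity, ΔL, ΔJ fail)
(e) forbidden (ΔL, ΔJ fail)
(f) allowed
(g) forbidden (ΔS, ΔL, ΔJ fail)
(h) forbidden (parity, ΔS, ΔL, ΔJ fail)
(i) forbidden (parity, ΔS, ΔL fail)
Total allowed: 2 of 9.

2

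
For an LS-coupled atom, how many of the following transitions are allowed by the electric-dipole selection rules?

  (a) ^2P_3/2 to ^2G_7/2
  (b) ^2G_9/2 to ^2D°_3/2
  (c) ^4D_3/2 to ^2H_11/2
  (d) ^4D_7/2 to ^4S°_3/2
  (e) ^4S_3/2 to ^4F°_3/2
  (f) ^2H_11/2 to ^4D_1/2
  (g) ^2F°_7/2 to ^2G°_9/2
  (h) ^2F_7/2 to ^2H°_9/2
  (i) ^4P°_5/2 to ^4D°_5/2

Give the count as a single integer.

(a) forbidden (parity, ΔL, ΔJ fail)
(b) forbidden (ΔL, ΔJ fail)
(c) forbidden (parity, ΔS, ΔL, ΔJ fail)
(d) forbidden (ΔL, ΔJ fail)
(e) forbidden (ΔL fails)
(f) forbidden (parity, ΔS, ΔL, ΔJ fail)
(g) forbidden (parity fails)
(h) forbidden (ΔL fails)
(i) forbidden (parity fails)
Total allowed: 0 of 9.

0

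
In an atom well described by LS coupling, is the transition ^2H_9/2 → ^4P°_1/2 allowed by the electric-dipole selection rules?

Reading off the term symbols: S 1/2→3/2, L 5→1, J 9/2→1/2, parity even→odd.
Parity must change: even → odd — ok.
ΔS = 0: S: 1/2 → 3/2 — fails.
ΔL = 0, ±1 (not L=0↔0): L: 5 → 1, ΔL = -4 — fails.
ΔJ = 0, ±1 (not J=0↔0): J: 9/2 → 1/2, ΔJ = -4 — fails.
Rule(s) violated: ΔS, ΔL, ΔJ.

forbidden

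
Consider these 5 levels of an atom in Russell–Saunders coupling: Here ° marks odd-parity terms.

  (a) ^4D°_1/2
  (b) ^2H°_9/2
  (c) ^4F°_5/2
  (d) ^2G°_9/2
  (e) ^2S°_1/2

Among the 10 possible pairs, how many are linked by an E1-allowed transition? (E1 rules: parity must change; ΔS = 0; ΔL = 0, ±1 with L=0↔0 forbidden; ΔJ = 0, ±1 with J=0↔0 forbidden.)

0

(a)–(b): forbidden (parity, ΔS, ΔL, ΔJ).
(a)–(c): forbidden (parity, ΔJ).
(a)–(d): forbidden (parity, ΔS, ΔL, ΔJ).
(a)–(e): forbidden (parity, ΔS, ΔL).
(b)–(c): forbidden (parity, ΔS, ΔL, ΔJ).
(b)–(d): forbidden (parity).
(b)–(e): forbidden (parity, ΔL, ΔJ).
(c)–(d): forbidden (parity, ΔS, ΔJ).
(c)–(e): forbidden (parity, ΔS, ΔL, ΔJ).
(d)–(e): forbidden (parity, ΔL, ΔJ).
Allowed pairs: 0 of 10.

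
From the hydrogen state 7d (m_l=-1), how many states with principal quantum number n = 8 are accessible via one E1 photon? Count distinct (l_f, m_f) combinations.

E1 requires Δl = ±1, so l_f ∈ {1, 3}; with 0 ≤ l_f ≤ n_f−1 = 7, the allowed l_f values are {1, 3}.
For l_f = 1: m_f ∈ {m_i−1, m_i, m_i+1} ∩ [−1, 1] = {-1, 0} → 2 states.
For l_f = 3: m_f ∈ {m_i−1, m_i, m_i+1} ∩ [−3, 3] = {-2, -1, 0} → 3 states.
Total: 5.

5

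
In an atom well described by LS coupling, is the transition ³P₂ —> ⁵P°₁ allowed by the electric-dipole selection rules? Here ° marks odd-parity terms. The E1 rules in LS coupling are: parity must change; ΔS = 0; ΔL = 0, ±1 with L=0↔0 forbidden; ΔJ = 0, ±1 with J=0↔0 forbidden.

Reading off the term symbols: S 1→2, L 1→1, J 2→1, parity even→odd.
ΔL = 0, ±1 (not L=0↔0): L: 1 → 1, ΔL = +0 — ✓.
ΔJ = 0, ±1 (not J=0↔0): J: 2 → 1, ΔJ = -1 — ✓.
Parity must change: even → odd — ✓.
ΔS = 0: S: 1 → 2 — ✗.
Rule(s) violated: ΔS.

forbidden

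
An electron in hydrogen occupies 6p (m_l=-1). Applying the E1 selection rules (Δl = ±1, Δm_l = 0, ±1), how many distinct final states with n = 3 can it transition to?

4

E1 requires Δl = ±1, so l_f ∈ {0, 2}; with 0 ≤ l_f ≤ n_f−1 = 2, the allowed l_f values are {0, 2}.
For l_f = 0: m_f ∈ {m_i−1, m_i, m_i+1} ∩ [−0, 0] = {0} → 1 state.
For l_f = 2: m_f ∈ {m_i−1, m_i, m_i+1} ∩ [−2, 2] = {-2, -1, 0} → 3 states.
Total: 4.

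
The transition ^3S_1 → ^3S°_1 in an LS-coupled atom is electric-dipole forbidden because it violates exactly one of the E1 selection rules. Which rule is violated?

the L=0 ↔ L=0 exclusion

Parity must change: even → odd — ok.
ΔS = 0: S: 1 → 1 — ok.
ΔL = 0, ±1 (not L=0↔0): L: 0 → 0, ΔL = +0 — fails.
ΔJ = 0, ±1 (not J=0↔0): J: 1 → 1, ΔJ = +0 — ok.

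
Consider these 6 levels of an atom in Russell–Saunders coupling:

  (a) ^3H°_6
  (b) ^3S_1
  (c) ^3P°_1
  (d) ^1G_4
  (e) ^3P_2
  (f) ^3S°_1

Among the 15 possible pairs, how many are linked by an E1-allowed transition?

(a)–(b): forbidden (ΔL, ΔJ).
(a)–(c): forbidden (parity, ΔL, ΔJ).
(a)–(d): forbidden (ΔS, ΔJ).
(a)–(e): forbidden (ΔL, ΔJ).
(a)–(f): forbidden (parity, ΔL, ΔJ).
(b)–(c): allowed.
(b)–(d): forbidden (parity, ΔS, ΔL, ΔJ).
(b)–(e): forbidden (parity).
(b)–(f): forbidden (ΔL).
(c)–(d): forbidden (ΔS, ΔL, ΔJ).
(c)–(e): allowed.
(c)–(f): forbidden (parity).
(d)–(e): forbidden (parity, ΔS, ΔL, ΔJ).
(d)–(f): forbidden (ΔS, ΔL, ΔJ).
(e)–(f): allowed.
Allowed pairs: 3 of 15.

3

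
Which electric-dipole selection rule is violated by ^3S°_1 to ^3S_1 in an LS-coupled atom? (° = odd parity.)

Reading off the term symbols: S 1→1, L 0→0, J 1→1, parity odd→even.
Parity must change: odd → even — passes.
ΔS = 0: S: 1 → 1 — passes.
ΔL = 0, ±1 (not L=0↔0): L: 0 → 0, ΔL = +0 — fails.
ΔJ = 0, ±1 (not J=0↔0): J: 1 → 1, ΔJ = +0 — passes.

the L=0 ↔ L=0 exclusion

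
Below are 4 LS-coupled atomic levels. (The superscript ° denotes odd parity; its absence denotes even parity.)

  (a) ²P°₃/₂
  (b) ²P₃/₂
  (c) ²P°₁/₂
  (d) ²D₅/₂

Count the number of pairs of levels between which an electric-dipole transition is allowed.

3

(a)–(b): allowed.
(a)–(c): forbidden (parity).
(a)–(d): allowed.
(b)–(c): allowed.
(b)–(d): forbidden (parity).
(c)–(d): forbidden (ΔJ).
Allowed pairs: 3 of 6.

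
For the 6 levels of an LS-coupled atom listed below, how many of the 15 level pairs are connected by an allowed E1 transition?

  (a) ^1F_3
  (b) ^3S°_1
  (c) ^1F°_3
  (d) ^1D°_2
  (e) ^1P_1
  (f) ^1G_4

4

(a)–(b): forbidden (ΔS, ΔL, ΔJ).
(a)–(c): allowed.
(a)–(d): allowed.
(a)–(e): forbidden (parity, ΔL, ΔJ).
(a)–(f): forbidden (parity).
(b)–(c): forbidden (parity, ΔS, ΔL, ΔJ).
(b)–(d): forbidden (parity, ΔS, ΔL).
(b)–(e): forbidden (ΔS).
(b)–(f): forbidden (ΔS, ΔL, ΔJ).
(c)–(d): forbidden (parity).
(c)–(e): forbidden (ΔL, ΔJ).
(c)–(f): allowed.
(d)–(e): allowed.
(d)–(f): forbidden (ΔL, ΔJ).
(e)–(f): forbidden (parity, ΔL, ΔJ).
Allowed pairs: 4 of 15.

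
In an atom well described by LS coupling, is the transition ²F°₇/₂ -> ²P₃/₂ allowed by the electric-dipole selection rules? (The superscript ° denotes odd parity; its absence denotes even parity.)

Initial level: S=1/2, L=3, J=7/2, parity odd. Final level: S=1/2, L=1, J=3/2, parity even.
Parity must change: odd → even — passes.
ΔS = 0: S: 1/2 → 1/2 — passes.
ΔL = 0, ±1 (not L=0↔0): L: 3 → 1, ΔL = -2 — fails.
ΔJ = 0, ±1 (not J=0↔0): J: 7/2 → 3/2, ΔJ = -2 — fails.
Rule(s) violated: ΔL, ΔJ.

forbidden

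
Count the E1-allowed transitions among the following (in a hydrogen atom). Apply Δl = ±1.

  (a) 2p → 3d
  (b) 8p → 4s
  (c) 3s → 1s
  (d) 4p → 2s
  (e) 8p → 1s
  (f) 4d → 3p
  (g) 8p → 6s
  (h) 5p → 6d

(a) allowed
(b) allowed
(c) forbidden — Δl = +0 (E1 requires Δl = ±1)
(d) allowed
(e) allowed
(f) allowed
(g) allowed
(h) allowed
Total allowed: 7 of 8.

7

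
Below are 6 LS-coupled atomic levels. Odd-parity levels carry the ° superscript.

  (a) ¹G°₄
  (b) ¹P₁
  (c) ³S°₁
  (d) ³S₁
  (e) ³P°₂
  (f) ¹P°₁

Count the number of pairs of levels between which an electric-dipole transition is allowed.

(a)–(b): forbidden (ΔL, ΔJ).
(a)–(c): forbidden (parity, ΔS, ΔL, ΔJ).
(a)–(d): forbidden (ΔS, ΔL, ΔJ).
(a)–(e): forbidden (parity, ΔS, ΔL, ΔJ).
(a)–(f): forbidden (parity, ΔL, ΔJ).
(b)–(c): forbidden (ΔS).
(b)–(d): forbidden (parity, ΔS).
(b)–(e): forbidden (ΔS).
(b)–(f): allowed.
(c)–(d): forbidden (ΔL).
(c)–(e): forbidden (parity).
(c)–(f): forbidden (parity, ΔS).
(d)–(e): allowed.
(d)–(f): forbidden (ΔS).
(e)–(f): forbidden (parity, ΔS).
Allowed pairs: 2 of 15.

2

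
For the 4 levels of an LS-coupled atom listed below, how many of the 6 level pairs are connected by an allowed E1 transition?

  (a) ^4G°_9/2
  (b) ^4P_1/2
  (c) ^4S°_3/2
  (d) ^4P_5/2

(a)–(b): forbidden (ΔL, ΔJ).
(a)–(c): forbidden (parity, ΔL, ΔJ).
(a)–(d): forbidden (ΔL, ΔJ).
(b)–(c): allowed.
(b)–(d): forbidden (parity, ΔJ).
(c)–(d): allowed.
Allowed pairs: 2 of 6.

2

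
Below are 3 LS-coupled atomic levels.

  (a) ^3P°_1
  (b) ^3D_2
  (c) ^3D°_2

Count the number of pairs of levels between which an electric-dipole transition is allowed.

2

(a)–(b): allowed.
(a)–(c): forbidden (parity).
(b)–(c): allowed.
Allowed pairs: 2 of 3.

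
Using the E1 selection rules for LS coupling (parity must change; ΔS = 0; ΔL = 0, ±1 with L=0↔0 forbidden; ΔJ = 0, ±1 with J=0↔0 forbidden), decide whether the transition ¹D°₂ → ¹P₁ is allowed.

allowed

Reading off the term symbols: S 0→0, L 2→1, J 2→1, parity odd→even.
ΔJ = 0, ±1 (not J=0↔0): J: 2 → 1, ΔJ = -1 — ok.
ΔS = 0: S: 0 → 0 — ok.
ΔL = 0, ±1 (not L=0↔0): L: 2 → 1, ΔL = -1 — ok.
Parity must change: odd → even — ok.
All four E1 rules are satisfied.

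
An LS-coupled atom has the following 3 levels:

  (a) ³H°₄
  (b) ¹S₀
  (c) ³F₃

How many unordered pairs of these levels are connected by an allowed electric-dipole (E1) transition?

(a)–(b): forbidden (ΔS, ΔL, ΔJ).
(a)–(c): forbidden (ΔL).
(b)–(c): forbidden (parity, ΔS, ΔL, ΔJ).
Allowed pairs: 0 of 3.

0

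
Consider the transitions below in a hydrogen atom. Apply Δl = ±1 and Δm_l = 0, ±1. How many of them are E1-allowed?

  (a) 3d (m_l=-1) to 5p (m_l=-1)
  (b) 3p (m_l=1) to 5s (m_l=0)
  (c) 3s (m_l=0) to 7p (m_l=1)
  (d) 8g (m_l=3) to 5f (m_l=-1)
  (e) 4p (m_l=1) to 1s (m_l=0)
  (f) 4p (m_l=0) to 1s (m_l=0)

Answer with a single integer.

(a) allowed
(b) allowed
(c) allowed
(d) forbidden — Δm_l = -4 (E1 requires Δm_l = 0, ±1)
(e) allowed
(f) allowed
Total allowed: 5 of 6.

5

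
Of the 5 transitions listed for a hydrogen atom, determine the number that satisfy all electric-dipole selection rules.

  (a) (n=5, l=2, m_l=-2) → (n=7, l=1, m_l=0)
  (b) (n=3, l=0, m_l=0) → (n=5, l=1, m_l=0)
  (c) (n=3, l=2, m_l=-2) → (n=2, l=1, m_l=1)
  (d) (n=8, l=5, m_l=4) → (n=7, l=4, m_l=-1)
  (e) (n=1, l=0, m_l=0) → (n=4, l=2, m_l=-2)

1

(a) forbidden — Δm_l = +2 (E1 requires Δm_l = 0, ±1)
(b) allowed
(c) forbidden — Δm_l = +3 (E1 requires Δm_l = 0, ±1)
(d) forbidden — Δm_l = -5 (E1 requires Δm_l = 0, ±1)
(e) forbidden — Δl = +2 (E1 requires Δl = ±1); Δm_l = -2 (E1 requires Δm_l = 0, ±1)
Total allowed: 1 of 5.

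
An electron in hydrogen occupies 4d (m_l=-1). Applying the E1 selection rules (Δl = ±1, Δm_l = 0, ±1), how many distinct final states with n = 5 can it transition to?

E1 requires Δl = ±1, so l_f ∈ {1, 3}; with 0 ≤ l_f ≤ n_f−1 = 4, the allowed l_f values are {1, 3}.
For l_f = 1: m_f ∈ {m_i−1, m_i, m_i+1} ∩ [−1, 1] = {-1, 0} → 2 states.
For l_f = 3: m_f ∈ {m_i−1, m_i, m_i+1} ∩ [−3, 3] = {-2, -1, 0} → 3 states.
Total: 5.

5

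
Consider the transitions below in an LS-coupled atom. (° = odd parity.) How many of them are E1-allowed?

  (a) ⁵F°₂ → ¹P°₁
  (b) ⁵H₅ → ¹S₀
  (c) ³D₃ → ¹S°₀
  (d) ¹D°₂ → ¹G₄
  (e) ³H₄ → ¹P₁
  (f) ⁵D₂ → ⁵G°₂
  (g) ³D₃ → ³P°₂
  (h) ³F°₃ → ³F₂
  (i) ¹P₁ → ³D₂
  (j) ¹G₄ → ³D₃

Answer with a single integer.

(a) forbidden (parity, ΔS, ΔL fail)
(b) forbidden (parity, ΔS, ΔL, ΔJ fail)
(c) forbidden (ΔS, ΔL, ΔJ fail)
(d) forbidden (ΔL, ΔJ fail)
(e) forbidden (parity, ΔS, ΔL, ΔJ fail)
(f) forbidden (ΔL fails)
(g) allowed
(h) allowed
(i) forbidden (parity, ΔS fail)
(j) forbidden (parity, ΔS, ΔL fail)
Total allowed: 2 of 10.

2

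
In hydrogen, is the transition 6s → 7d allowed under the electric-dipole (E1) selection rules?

Initial l = 0, final l = 2, so Δl = +2. E1 requires Δl = ±1: fails.
The transition is electric-dipole forbidden.

forbidden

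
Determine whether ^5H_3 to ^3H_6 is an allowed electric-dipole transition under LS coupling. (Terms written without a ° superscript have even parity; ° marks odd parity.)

forbidden

Initial level: S=2, L=5, J=3, parity even. Final level: S=1, L=5, J=6, parity even.
ΔJ = 0, ±1 (not J=0↔0): J: 3 → 6, ΔJ = +3 — fails.
ΔL = 0, ±1 (not L=0↔0): L: 5 → 5, ΔL = +0 — ok.
ΔS = 0: S: 2 → 1 — fails.
Parity must change: even → even — fails.
Rule(s) violated: parity, ΔS, ΔJ.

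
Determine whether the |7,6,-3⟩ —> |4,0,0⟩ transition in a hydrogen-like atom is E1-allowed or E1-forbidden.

l: 6 → 0 (Δl = -6). Δl = ±1 fails.
Δm_l = 0 − (-3) = +3. E1 requires Δm_l = 0, ±1: fails.
The transition is electric-dipole forbidden.

forbidden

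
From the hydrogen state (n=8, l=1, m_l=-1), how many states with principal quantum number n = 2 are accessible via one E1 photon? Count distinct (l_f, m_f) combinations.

1

E1 requires Δl = ±1, so l_f ∈ {0, 2}; with 0 ≤ l_f ≤ n_f−1 = 1, the allowed l_f values are {0}.
For l_f = 0: m_f ∈ {m_i−1, m_i, m_i+1} ∩ [−0, 0] = {0} → 1 state.
Total: 1.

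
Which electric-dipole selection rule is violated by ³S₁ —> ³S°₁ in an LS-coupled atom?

the L=0 ↔ L=0 exclusion

Initial level: S=1, L=0, J=1, parity even. Final level: S=1, L=0, J=1, parity odd.
Parity must change: even → odd — satisfied.
ΔS = 0: S: 1 → 1 — satisfied.
ΔL = 0, ±1 (not L=0↔0): L: 0 → 0, ΔL = +0 — violated.
ΔJ = 0, ±1 (not J=0↔0): J: 1 → 1, ΔJ = +0 — satisfied.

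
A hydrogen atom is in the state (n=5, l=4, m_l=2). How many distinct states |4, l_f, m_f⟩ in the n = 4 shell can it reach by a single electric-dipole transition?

E1 requires Δl = ±1, so l_f ∈ {3, 5}; with 0 ≤ l_f ≤ n_f−1 = 3, the allowed l_f values are {3}.
For l_f = 3: m_f ∈ {m_i−1, m_i, m_i+1} ∩ [−3, 3] = {1, 2, 3} → 3 states.
Total: 3.

3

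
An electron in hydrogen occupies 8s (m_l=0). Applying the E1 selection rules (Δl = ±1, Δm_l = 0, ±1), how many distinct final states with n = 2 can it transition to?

E1 requires Δl = ±1, so l_f ∈ {-1, 1}; with 0 ≤ l_f ≤ n_f−1 = 1, the allowed l_f values are {1}.
For l_f = 1: m_f ∈ {m_i−1, m_i, m_i+1} ∩ [−1, 1] = {-1, 0, 1} → 3 states.
Total: 3.

3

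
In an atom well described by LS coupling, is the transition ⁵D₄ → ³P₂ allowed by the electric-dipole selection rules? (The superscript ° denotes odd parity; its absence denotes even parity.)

forbidden

Initial level: S=2, L=2, J=4, parity even. Final level: S=1, L=1, J=2, parity even.
Parity must change: even → even — fails.
ΔS = 0: S: 2 → 1 — fails.
ΔL = 0, ±1 (not L=0↔0): L: 2 → 1, ΔL = -1 — ok.
ΔJ = 0, ±1 (not J=0↔0): J: 4 → 2, ΔJ = -2 — fails.
Rule(s) violated: parity, ΔS, ΔJ.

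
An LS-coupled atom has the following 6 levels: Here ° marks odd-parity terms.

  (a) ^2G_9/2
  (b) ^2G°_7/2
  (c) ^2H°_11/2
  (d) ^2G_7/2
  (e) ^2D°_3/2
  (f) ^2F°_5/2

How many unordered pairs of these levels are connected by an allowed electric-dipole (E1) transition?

(a)–(b): allowed.
(a)–(c): allowed.
(a)–(d): forbidden (parity).
(a)–(e): forbidden (ΔL, ΔJ).
(a)–(f): forbidden (ΔJ).
(b)–(c): forbidden (parity, ΔJ).
(b)–(d): allowed.
(b)–(e): forbidden (parity, ΔL, ΔJ).
(b)–(f): forbidden (parity).
(c)–(d): forbidden (ΔJ).
(c)–(e): forbidden (parity, ΔL, ΔJ).
(c)–(f): forbidden (parity, ΔL, ΔJ).
(d)–(e): forbidden (ΔL, ΔJ).
(d)–(f): allowed.
(e)–(f): forbidden (parity).
Allowed pairs: 4 of 15.

4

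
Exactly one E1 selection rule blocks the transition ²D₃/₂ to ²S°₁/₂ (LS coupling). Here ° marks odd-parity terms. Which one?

the ΔL = 0, ±1 rule

Initial level: S=1/2, L=2, J=3/2, parity even. Final level: S=1/2, L=0, J=1/2, parity odd.
Parity must change: even → odd — passes.
ΔS = 0: S: 1/2 → 1/2 — passes.
ΔL = 0, ±1 (not L=0↔0): L: 2 → 0, ΔL = -2 — fails.
ΔJ = 0, ±1 (not J=0↔0): J: 3/2 → 1/2, ΔJ = -1 — passes.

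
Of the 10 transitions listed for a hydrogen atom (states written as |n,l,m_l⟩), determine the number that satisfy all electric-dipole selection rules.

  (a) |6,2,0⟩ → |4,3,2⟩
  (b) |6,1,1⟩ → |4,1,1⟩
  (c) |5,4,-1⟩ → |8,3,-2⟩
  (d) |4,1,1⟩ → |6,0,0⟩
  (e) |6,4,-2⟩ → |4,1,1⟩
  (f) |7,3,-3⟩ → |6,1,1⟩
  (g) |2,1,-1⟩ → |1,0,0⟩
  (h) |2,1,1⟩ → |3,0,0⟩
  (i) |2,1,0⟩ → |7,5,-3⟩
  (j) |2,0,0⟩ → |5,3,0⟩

4

(a) forbidden — Δm_l = +2 (E1 requires Δm_l = 0, ±1)
(b) forbidden — Δl = +0 (E1 requires Δl = ±1)
(c) allowed
(d) allowed
(e) forbidden — Δl = -3 (E1 requires Δl = ±1); Δm_l = +3 (E1 requires Δm_l = 0, ±1)
(f) forbidden — Δl = -2 (E1 requires Δl = ±1); Δm_l = +4 (E1 requires Δm_l = 0, ±1)
(g) allowed
(h) allowed
(i) forbidden — Δl = +4 (E1 requires Δl = ±1); Δm_l = -3 (E1 requires Δm_l = 0, ±1)
(j) forbidden — Δl = +3 (E1 requires Δl = ±1)
Total allowed: 4 of 10.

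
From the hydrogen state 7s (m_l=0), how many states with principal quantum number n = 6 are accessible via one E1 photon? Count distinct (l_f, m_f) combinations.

3

E1 requires Δl = ±1, so l_f ∈ {-1, 1}; with 0 ≤ l_f ≤ n_f−1 = 5, the allowed l_f values are {1}.
For l_f = 1: m_f ∈ {m_i−1, m_i, m_i+1} ∩ [−1, 1] = {-1, 0, 1} → 3 states.
Total: 3.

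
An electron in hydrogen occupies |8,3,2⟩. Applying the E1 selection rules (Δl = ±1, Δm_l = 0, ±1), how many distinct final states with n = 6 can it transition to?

5

E1 requires Δl = ±1, so l_f ∈ {2, 4}; with 0 ≤ l_f ≤ n_f−1 = 5, the allowed l_f values are {2, 4}.
For l_f = 2: m_f ∈ {m_i−1, m_i, m_i+1} ∩ [−2, 2] = {1, 2} → 2 states.
For l_f = 4: m_f ∈ {m_i−1, m_i, m_i+1} ∩ [−4, 4] = {1, 2, 3} → 3 states.
Total: 5.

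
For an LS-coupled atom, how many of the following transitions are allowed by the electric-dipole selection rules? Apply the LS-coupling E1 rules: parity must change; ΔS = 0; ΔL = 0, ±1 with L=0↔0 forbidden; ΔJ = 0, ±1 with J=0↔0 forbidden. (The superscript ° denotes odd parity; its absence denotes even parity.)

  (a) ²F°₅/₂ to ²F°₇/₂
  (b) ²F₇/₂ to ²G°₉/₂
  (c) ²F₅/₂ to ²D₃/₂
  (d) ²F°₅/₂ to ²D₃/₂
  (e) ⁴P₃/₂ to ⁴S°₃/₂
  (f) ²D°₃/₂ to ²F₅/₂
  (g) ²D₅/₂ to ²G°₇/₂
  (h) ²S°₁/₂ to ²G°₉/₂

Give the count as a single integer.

4

(a) forbidden (parity fails)
(b) allowed
(c) forbidden (parity fails)
(d) allowed
(e) allowed
(f) allowed
(g) forbidden (ΔL fails)
(h) forbidden (parity, ΔL, ΔJ fail)
Total allowed: 4 of 8.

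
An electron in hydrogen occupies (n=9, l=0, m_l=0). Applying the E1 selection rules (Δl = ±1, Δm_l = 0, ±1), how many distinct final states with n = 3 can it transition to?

E1 requires Δl = ±1, so l_f ∈ {-1, 1}; with 0 ≤ l_f ≤ n_f−1 = 2, the allowed l_f values are {1}.
For l_f = 1: m_f ∈ {m_i−1, m_i, m_i+1} ∩ [−1, 1] = {-1, 0, 1} → 3 states.
Total: 3.

3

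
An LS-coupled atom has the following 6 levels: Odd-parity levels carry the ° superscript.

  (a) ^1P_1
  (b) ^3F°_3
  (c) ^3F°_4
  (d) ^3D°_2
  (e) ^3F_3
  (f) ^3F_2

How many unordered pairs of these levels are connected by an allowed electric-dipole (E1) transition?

5

(a)–(b): forbidden (ΔS, ΔL, ΔJ).
(a)–(c): forbidden (ΔS, ΔL, ΔJ).
(a)–(d): forbidden (ΔS).
(a)–(e): forbidden (parity, ΔS, ΔL, ΔJ).
(a)–(f): forbidden (parity, ΔS, ΔL).
(b)–(c): forbidden (parity).
(b)–(d): forbidden (parity).
(b)–(e): allowed.
(b)–(f): allowed.
(c)–(d): forbidden (parity, ΔJ).
(c)–(e): allowed.
(c)–(f): forbidden (ΔJ).
(d)–(e): allowed.
(d)–(f): allowed.
(e)–(f): forbidden (parity).
Allowed pairs: 5 of 15.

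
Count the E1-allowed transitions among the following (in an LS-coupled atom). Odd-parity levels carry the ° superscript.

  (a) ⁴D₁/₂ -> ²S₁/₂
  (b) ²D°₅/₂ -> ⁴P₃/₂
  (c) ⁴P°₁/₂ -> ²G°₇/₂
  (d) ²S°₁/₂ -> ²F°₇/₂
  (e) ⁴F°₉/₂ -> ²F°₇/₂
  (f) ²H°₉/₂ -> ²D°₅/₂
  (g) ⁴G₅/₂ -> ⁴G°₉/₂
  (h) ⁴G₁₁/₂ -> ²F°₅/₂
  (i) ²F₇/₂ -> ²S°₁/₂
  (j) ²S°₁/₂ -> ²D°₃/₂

0

(a) forbidden (parity, ΔS, ΔL fail)
(b) forbidden (ΔS fails)
(c) forbidden (parity, ΔS, ΔL, ΔJ fail)
(d) forbidden (parity, ΔL, ΔJ fail)
(e) forbidden (parity, ΔS fail)
(f) forbidden (parity, ΔL, ΔJ fail)
(g) forbidden (ΔJ fails)
(h) forbidden (ΔS, ΔJ fail)
(i) forbidden (ΔL, ΔJ fail)
(j) forbidden (parity, ΔL fail)
Total allowed: 0 of 10.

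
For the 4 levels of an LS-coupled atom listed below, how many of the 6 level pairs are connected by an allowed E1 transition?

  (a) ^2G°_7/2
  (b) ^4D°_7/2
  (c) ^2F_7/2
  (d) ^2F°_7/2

2

(a)–(b): forbidden (parity, ΔS, ΔL).
(a)–(c): allowed.
(a)–(d): forbidden (parity).
(b)–(c): forbidden (ΔS).
(b)–(d): forbidden (parity, ΔS).
(c)–(d): allowed.
Allowed pairs: 2 of 6.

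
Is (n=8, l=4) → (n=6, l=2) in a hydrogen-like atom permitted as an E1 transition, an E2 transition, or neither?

Δl = 2 − 4 = -2; l_i + l_f = 6.
E1 (Δl = ±1): not satisfied.
E2 (Δl = 0,±2, l_i+l_f ≥ 2): satisfied.

E2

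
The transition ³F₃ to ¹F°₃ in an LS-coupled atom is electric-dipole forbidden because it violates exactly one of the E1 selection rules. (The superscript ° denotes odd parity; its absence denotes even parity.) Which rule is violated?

the ΔS = 0 rule

Reading off the term symbols: S 1→0, L 3→3, J 3→3, parity even→odd.
Parity must change: even → odd — satisfied.
ΔS = 0: S: 1 → 0 — violated.
ΔL = 0, ±1 (not L=0↔0): L: 3 → 3, ΔL = +0 — satisfied.
ΔJ = 0, ±1 (not J=0↔0): J: 3 → 3, ΔJ = +0 — satisfied.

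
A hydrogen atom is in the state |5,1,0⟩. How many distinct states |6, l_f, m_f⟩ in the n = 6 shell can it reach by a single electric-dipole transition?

4

E1 requires Δl = ±1, so l_f ∈ {0, 2}; with 0 ≤ l_f ≤ n_f−1 = 5, the allowed l_f values are {0, 2}.
For l_f = 0: m_f ∈ {m_i−1, m_i, m_i+1} ∩ [−0, 0] = {0} → 1 state.
For l_f = 2: m_f ∈ {m_i−1, m_i, m_i+1} ∩ [−2, 2] = {-1, 0, 1} → 3 states.
Total: 4.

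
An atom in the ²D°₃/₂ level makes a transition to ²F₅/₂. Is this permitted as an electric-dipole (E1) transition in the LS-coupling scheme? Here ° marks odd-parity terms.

allowed

Initial level: S=1/2, L=2, J=3/2, parity odd. Final level: S=1/2, L=3, J=5/2, parity even.
Parity must change: odd → even — passes.
ΔS = 0: S: 1/2 → 1/2 — passes.
ΔJ = 0, ±1 (not J=0↔0): J: 3/2 → 5/2, ΔJ = +1 — passes.
ΔL = 0, ±1 (not L=0↔0): L: 2 → 3, ΔL = +1 — passes.
All four E1 rules are satisfied.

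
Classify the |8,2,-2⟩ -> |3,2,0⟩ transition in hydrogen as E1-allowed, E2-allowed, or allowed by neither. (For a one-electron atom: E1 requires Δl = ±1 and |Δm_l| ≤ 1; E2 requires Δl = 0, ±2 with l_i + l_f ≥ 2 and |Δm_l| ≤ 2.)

E2

Δl = 2 − 2 = +0; l_i + l_f = 4.
Δm_l = +2.
E1 (Δl = ±1, |Δm_l| ≤ 1): not satisfied.
E2 (Δl = 0,±2, l_i+l_f ≥ 2, |Δm_l| ≤ 2): satisfied.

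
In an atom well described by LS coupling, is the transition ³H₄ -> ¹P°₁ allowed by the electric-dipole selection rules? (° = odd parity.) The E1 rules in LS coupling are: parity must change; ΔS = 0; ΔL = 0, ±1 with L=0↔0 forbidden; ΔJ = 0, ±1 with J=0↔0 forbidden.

forbidden

Parity must change: even → odd — passes.
ΔS = 0: S: 1 → 0 — fails.
ΔL = 0, ±1 (not L=0↔0): L: 5 → 1, ΔL = -4 — fails.
ΔJ = 0, ±1 (not J=0↔0): J: 4 → 1, ΔJ = -3 — fails.
Rule(s) violated: ΔS, ΔL, ΔJ.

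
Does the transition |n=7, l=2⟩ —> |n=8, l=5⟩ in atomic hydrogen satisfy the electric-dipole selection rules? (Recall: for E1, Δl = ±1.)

Initial l = 2, final l = 5, so Δl = +3. E1 requires Δl = ±1: ✗.
The transition is electric-dipole forbidden.

forbidden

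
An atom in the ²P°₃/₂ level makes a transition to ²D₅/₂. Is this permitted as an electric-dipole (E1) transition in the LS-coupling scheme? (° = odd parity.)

Initial level: S=1/2, L=1, J=3/2, parity odd. Final level: S=1/2, L=2, J=5/2, parity even.
Parity must change: odd → even — ✓.
ΔS = 0: S: 1/2 → 1/2 — ✓.
ΔL = 0, ±1 (not L=0↔0): L: 1 → 2, ΔL = +1 — ✓.
ΔJ = 0, ±1 (not J=0↔0): J: 3/2 → 5/2, ΔJ = +1 — ✓.
All four E1 rules are satisfied.

allowed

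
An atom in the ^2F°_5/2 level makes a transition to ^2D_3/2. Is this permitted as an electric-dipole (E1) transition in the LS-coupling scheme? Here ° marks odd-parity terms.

Reading off the term symbols: S 1/2→1/2, L 3→2, J 5/2→3/2, parity odd→even.
Parity must change: odd → even — passes.
ΔS = 0: S: 1/2 → 1/2 — passes.
ΔL = 0, ±1 (not L=0↔0): L: 3 → 2, ΔL = -1 — passes.
ΔJ = 0, ±1 (not J=0↔0): J: 5/2 → 3/2, ΔJ = -1 — passes.
All four E1 rules are satisfied.

allowed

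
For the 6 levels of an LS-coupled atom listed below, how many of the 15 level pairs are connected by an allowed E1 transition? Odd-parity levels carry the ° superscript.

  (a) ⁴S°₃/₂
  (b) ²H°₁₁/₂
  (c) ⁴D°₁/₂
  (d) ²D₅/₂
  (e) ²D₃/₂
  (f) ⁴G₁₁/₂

0

(a)–(b): forbidden (parity, ΔS, ΔL, ΔJ).
(a)–(c): forbidden (parity, ΔL).
(a)–(d): forbidden (ΔS, ΔL).
(a)–(e): forbidden (ΔS, ΔL).
(a)–(f): forbidden (ΔL, ΔJ).
(b)–(c): forbidden (parity, ΔS, ΔL, ΔJ).
(b)–(d): forbidden (ΔL, ΔJ).
(b)–(e): forbidden (ΔL, ΔJ).
(b)–(f): forbidden (ΔS).
(c)–(d): forbidden (ΔS, ΔJ).
(c)–(e): forbidden (ΔS).
(c)–(f): forbidden (ΔL, ΔJ).
(d)–(e): forbidden (parity).
(d)–(f): forbidden (parity, ΔS, ΔL, ΔJ).
(e)–(f): forbidden (parity, ΔS, ΔL, ΔJ).
Allowed pairs: 0 of 15.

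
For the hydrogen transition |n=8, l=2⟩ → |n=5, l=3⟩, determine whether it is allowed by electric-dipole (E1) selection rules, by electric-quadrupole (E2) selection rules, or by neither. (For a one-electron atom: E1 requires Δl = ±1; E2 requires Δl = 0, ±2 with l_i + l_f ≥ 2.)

E1

Δl = 3 − 2 = +1; l_i + l_f = 5.
E1 (Δl = ±1): satisfied.
E2 (Δl = 0,±2, l_i+l_f ≥ 2): not satisfied.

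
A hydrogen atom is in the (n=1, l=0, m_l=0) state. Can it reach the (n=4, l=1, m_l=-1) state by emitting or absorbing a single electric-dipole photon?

allowed

Initial l = 0, final l = 1, so Δl = +1. E1 requires Δl = ±1: ok.
m_l: 0 → -1 (Δm_l = -1). |Δm_l| ≤ 1 ok.
All E1 selection rules are satisfied.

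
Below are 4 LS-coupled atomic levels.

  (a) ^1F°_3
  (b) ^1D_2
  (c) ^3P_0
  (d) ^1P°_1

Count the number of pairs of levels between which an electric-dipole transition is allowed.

2

(a)–(b): allowed.
(a)–(c): forbidden (ΔS, ΔL, ΔJ).
(a)–(d): forbidden (parity, ΔL, ΔJ).
(b)–(c): forbidden (parity, ΔS, ΔJ).
(b)–(d): allowed.
(c)–(d): forbidden (ΔS).
Allowed pairs: 2 of 6.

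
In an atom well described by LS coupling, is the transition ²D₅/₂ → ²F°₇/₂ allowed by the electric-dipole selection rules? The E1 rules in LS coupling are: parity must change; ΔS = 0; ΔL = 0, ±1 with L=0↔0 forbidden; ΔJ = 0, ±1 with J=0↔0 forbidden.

allowed

Initial level: S=1/2, L=2, J=5/2, parity even. Final level: S=1/2, L=3, J=7/2, parity odd.
Parity must change: even → odd — satisfied.
ΔS = 0: S: 1/2 → 1/2 — satisfied.
ΔL = 0, ±1 (not L=0↔0): L: 2 → 3, ΔL = +1 — satisfied.
ΔJ = 0, ±1 (not J=0↔0): J: 5/2 → 7/2, ΔJ = +1 — satisfied.
All four E1 rules are satisfied.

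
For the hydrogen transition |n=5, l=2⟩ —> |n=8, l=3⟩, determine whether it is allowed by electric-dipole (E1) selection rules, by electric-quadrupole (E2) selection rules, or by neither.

E1

Δl = 3 − 2 = +1; l_i + l_f = 5.
E1 (Δl = ±1): satisfied.
E2 (Δl = 0,±2, l_i+l_f ≥ 2): not satisfied.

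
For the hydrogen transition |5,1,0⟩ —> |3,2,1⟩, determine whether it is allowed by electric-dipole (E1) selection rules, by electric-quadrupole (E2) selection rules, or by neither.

E1

Δl = 2 − 1 = +1; l_i + l_f = 3.
Δm_l = +1.
E1 (Δl = ±1, |Δm_l| ≤ 1): satisfied.
E2 (Δl = 0,±2, l_i+l_f ≥ 2, |Δm_l| ≤ 2): not satisfied.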